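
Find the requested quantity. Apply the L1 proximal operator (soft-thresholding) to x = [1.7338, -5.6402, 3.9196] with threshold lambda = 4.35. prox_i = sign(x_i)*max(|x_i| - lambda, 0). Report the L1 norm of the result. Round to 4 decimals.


Soft-thresholding with lambda = 4.35:
prox(1.7338) = sign(1.7338)*max(|1.7338| - 4.35, 0) = 0.0
prox(-5.6402) = sign(-5.6402)*max(|-5.6402| - 4.35, 0) = -1.2902
prox(3.9196) = sign(3.9196)*max(|3.9196| - 4.35, 0) = 0.0
prox(x) = [0.0, -1.2902, 0.0]
||prox(x)||_1 = 0.0 + 1.2902 + 0.0 = 1.2902


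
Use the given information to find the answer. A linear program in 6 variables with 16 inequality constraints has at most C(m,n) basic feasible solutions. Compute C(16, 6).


Each vertex corresponds to some choice of n active constraints out of m, so the number of vertices is at most C(m, n) = m! / (n!(m-n)!).
m = 16, n = 6
Numerator: 16 * 15 * 14 * 13 * 12 * 11
Denominator: 6! = 720
C(16, 6) = 8008


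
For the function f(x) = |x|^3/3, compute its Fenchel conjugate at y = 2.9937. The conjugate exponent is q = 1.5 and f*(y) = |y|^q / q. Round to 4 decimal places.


The conjugate exponent q satisfies 1/p + 1/q = 1.
p = 3, so q = 3/(3 - 1) = 1.5
|y|^q = 2.9937^1.5 = 5.1798
f*(2.9937) = 5.1798 / 1.5 = 3.4532


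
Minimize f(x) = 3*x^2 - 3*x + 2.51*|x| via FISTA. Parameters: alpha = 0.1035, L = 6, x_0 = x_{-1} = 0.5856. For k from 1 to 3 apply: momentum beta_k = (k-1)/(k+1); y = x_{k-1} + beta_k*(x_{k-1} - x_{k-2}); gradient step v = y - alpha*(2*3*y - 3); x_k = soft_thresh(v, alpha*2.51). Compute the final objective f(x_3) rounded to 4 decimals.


FISTA on f(x) = 3*x^2 - 3*x + 2.51*|x|
L = 6, alpha = 0.1035
Iteration 1: beta = 0.0, y = 0.5856 + 0.0*(0.5856 - 0.5856) = 0.5856
  grad(y) = 0.5136, v = y - alpha*grad = 0.5324
  prox(v) = soft_thresh(0.5324, 0.2598) = 0.2727
Iteration 2: beta = 0.3333, y = 0.2727 + 0.3333*(0.2727 - 0.5856) = 0.1683
  grad(y) = -1.9899, v = y - alpha*grad = 0.3743
  prox(v) = soft_thresh(0.3743, 0.2598) = 0.1145
Iteration 3: beta = 0.5, y = 0.1145 + 0.5*(0.1145 - 0.2727) = 0.0354
  grad(y) = -2.7873, v = y - alpha*grad = 0.3239
  prox(v) = soft_thresh(0.3239, 0.2598) = 0.0641
f(x_3) = 3*0.0641^2 - 3*0.0641 + 2.51*|0.0641| = -0.0191


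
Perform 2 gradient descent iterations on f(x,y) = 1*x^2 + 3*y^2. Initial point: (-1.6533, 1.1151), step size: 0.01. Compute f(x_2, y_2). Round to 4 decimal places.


Gradient descent on f(x,y) = 1*x^2 + 3*y^2.
Starting point: (-1.6533, 1.1151), alpha = 0.01
Step 1: grad_x = 2*1*-1.6533 = -3.3066, grad_y = 2*3*1.1151 = 6.6906
  x_1 = -1.6533 - 0.01*-3.3066 = -1.6202
  y_1 = 1.1151 - 0.01*6.6906 = 1.0482
Step 2: grad_x = 2*1*-1.6202 = -3.2405, grad_y = 2*3*1.0482 = 6.2892
  x_2 = -1.6202 - 0.01*-3.2405 = -1.5878
  y_2 = 1.0482 - 0.01*6.2892 = 0.9853
f(-1.5878, 0.9853) = 1*(-1.5878)^2 + 3*0.9853^2 = 5.4337


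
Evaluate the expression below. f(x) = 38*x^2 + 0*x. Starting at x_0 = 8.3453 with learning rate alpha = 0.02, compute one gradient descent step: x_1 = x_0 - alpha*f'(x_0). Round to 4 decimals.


We compute the gradient at x_0 and apply the update.
f'(x) = 76*x + 0
f'(8.3453) = 76*8.3453 + 0 = 634.2428
x_1 = 8.3453 - 0.02*634.2428 = -4.3396


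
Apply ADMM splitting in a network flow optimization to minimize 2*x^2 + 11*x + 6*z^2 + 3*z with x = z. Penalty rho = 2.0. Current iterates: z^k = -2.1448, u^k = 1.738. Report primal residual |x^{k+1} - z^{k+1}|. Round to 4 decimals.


ADMM iteration with rho = 2.0, z^k = -2.1448, u^k = 1.738
Step 1: x-update.
Minimize 2*x^2 + 11*x + (2.0/2)*(x + 2.1448 + 1.738)^2
FOC: (2*2 + 2.0)*x = -11 + 2.0*(-2.1448 - 1.738)
x^{k+1} = -3.1276
Step 2: z-update.
Minimize 6*z^2 + 3*z + (2.0/2)*(-3.1276 - z + 1.738)^2
FOC: (2*6 + 2.0)*z = -3 + 2.0*(-3.1276 + 1.738)
z^{k+1} = -0.4128
Step 3: u-update.
u^{k+1} = 1.738 - 3.1276 + 0.4128 = -0.9768
Step 4: Primal residual = |-3.1276 + 0.4128| = 2.7148


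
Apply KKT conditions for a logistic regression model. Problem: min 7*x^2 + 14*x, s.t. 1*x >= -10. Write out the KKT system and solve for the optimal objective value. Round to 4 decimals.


Step 1: Try lambda = 0 (constraint inactive).
Stationarity: 2*7*x + 14 = 0
x* = -14/(2*7) = -1.0
Check constraint: 1*-1.0 = -1.0 >= -10 -- satisfied.
Step 2: Compute optimal value.
f(x*) = 7*(-1.0)^2 + 14*(-1.0) = -7.0


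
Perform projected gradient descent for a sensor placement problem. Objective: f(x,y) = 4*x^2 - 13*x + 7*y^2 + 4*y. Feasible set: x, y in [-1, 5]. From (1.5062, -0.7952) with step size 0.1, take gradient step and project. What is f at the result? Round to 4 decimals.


Step 1: Compute gradient at (1.5062, -0.7952).
grad_x = 2*4*1.5062 - 13 = -0.9504
grad_y = 2*7*-0.7952 + 4 = -7.1328
Step 2: Gradient step.
x_raw = 1.5062 - 0.1*-0.9504 = 1.6012
y_raw = -0.7952 - 0.1*-7.1328 = -0.0819
Step 3: Project onto [-1, 5].
x_proj = clip(1.6012) = 1.6012
y_proj = clip(-0.0819) = -0.0819
Step 4: Evaluate f.
f(1.6012, -0.0819) = -10.8409


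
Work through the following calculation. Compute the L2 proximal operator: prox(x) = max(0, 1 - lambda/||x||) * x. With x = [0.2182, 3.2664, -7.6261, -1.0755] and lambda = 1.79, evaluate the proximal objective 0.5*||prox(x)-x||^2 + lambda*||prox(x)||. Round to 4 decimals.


Step 1: Compute ||x||.
||x|| = 8.3685
Step 2: Compute scaling factor.
scale = max(0, 1 - 1.79/8.3685) = 0.7861
Step 3: prox(x) = [0.1715, 2.5677, -5.9949, -0.8455]
||prox(x)|| = 6.5785
Step 4: Proximal objective.
0.5*||prox-x||^2 = 1.6021
lambda*||prox|| = 11.7755
Total = 13.3775


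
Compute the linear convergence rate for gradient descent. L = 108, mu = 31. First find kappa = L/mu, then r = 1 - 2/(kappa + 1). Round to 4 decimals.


Step 1: Compute the condition number.
kappa = L/mu = 108/31 = 3.4839
Step 2: Compute the convergence rate.
r = 1 - 2/(kappa + 1) = 1 - 2*mu/(L + mu) = (L - mu)/(L + mu) = 77/139 = 0.554


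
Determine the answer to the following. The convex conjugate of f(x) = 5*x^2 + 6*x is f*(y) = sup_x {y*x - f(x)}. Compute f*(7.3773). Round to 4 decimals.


f*(y) = sup_x {y*x - a*x^2 - b*x} = sup_x {(y-b)*x - a*x^2}
FOC: (y - b) - 2a*x = 0 => x* = (y - b)/(2a)
x* = (7.3773 - 6)/(2*5) = 0.1377
f*(7.3773) = (y-b)^2/(4a) = (7.3773 - 6)^2/(4*5)
= 1.897/20 = 0.0948


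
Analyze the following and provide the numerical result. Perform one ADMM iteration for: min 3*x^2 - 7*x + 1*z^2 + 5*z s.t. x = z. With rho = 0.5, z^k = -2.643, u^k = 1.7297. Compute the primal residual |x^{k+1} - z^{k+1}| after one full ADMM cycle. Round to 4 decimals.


ADMM iteration with rho = 0.5, z^k = -2.643, u^k = 1.7297
Step 1: x-update.
Minimize 3*x^2 - 7*x + (0.5/2)*(x + 2.643 + 1.7297)^2
FOC: (2*3 + 0.5)*x = 7 + 0.5*(-2.643 - 1.7297)
x^{k+1} = 0.7406
Step 2: z-update.
Minimize 1*z^2 + 5*z + (0.5/2)*(0.7406 - z + 1.7297)^2
FOC: (2*1 + 0.5)*z = -5 + 0.5*(0.7406 + 1.7297)
z^{k+1} = -1.5059
Step 3: u-update.
u^{k+1} = 1.7297 + 0.7406 + 1.5059 = 3.9762
Step 4: Primal residual = |0.7406 + 1.5059| = 2.2465


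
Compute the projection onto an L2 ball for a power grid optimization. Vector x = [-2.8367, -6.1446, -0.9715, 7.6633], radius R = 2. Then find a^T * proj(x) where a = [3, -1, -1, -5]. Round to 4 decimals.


Step 1: Compute ||x|| (intermediates to 6 decimals).
||x|| = sqrt((-2.8367)^2 + (-6.1446)^2 + (-0.9715)^2 + 7.6633^2) = 10.270003
Step 2: Project.
Since ||x|| > R, scale = R/||x|| = 2/10.270003 = 0.194742, proj(x) = scale * x
proj(x) = [-0.552425, -1.196612, -0.189192, 1.492366]
Step 3: Dot product.
a^T * proj(x) = 3*(-0.552425) - 1*(-1.196612) - 1*(-0.189192) - 5*1.492366 = -7.7333


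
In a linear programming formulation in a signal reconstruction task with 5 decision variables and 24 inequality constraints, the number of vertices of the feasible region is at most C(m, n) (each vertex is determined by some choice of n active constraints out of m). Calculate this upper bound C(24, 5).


Each vertex corresponds to some choice of n active constraints out of m, so the number of vertices is at most C(m, n) = m! / (n!(m-n)!).
m = 24, n = 5
Numerator: 24 * 23 * 22 * 21 * 20
Denominator: 5! = 120
C(24, 5) = 42504


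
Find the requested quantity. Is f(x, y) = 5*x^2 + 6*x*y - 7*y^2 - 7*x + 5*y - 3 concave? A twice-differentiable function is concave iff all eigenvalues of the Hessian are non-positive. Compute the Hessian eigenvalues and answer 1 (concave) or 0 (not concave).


The Hessian of f(x,y) = 5*x^2 + 6*x*y - 7*y^2 - 7*x + 5*y - 3 is:
H = [[10, 6], [6, -14]]
Trace = 10 - 14 = -4
Determinant = 10*-14 - (6)^2 = -176
Discriminant = (-4)^2 - 4*-176 = 720.0
Eigenvalues: lambda_1 = -15.4164, lambda_2 = 11.4164
The function is not concave.

0


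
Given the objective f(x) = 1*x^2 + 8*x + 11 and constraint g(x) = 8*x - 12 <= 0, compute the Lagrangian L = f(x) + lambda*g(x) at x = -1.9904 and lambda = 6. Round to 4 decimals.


Step 1: Evaluate f(x).
f(-1.9904) = 1*(-1.9904)^2 + 8*(-1.9904) + 11 = -0.9615
Step 2: Evaluate g(x).
g(-1.9904) = 8*-1.9904 - 12 = -27.9232
Step 3: Compute Lagrangian.
L = -0.9615 + 6*-27.9232 = -168.5007


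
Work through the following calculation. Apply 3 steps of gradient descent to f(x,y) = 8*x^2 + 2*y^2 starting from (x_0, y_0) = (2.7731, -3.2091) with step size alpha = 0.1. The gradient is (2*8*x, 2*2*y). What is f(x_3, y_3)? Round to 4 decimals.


Gradient descent on f(x,y) = 8*x^2 + 2*y^2.
Starting point: (2.7731, -3.2091), alpha = 0.1
Step 1: grad_x = 2*8*2.7731 = 44.3696, grad_y = 2*2*-3.2091 = -12.8364
  x_1 = 2.7731 - 0.1*44.3696 = -1.6639
  y_1 = -3.2091 - 0.1*-12.8364 = -1.9255
Step 2: grad_x = 2*8*-1.6639 = -26.6218, grad_y = 2*2*-1.9255 = -7.7018
  x_2 = -1.6639 - 0.1*-26.6218 = 0.9983
  y_2 = -1.9255 - 0.1*-7.7018 = -1.1553
Step 3: grad_x = 2*8*0.9983 = 15.9731, grad_y = 2*2*-1.1553 = -4.6211
  x_3 = 0.9983 - 0.1*15.9731 = -0.599
  y_3 = -1.1553 - 0.1*-4.6211 = -0.6932
f(-0.599, -0.6932) = 8*(-0.599)^2 + 2*(-0.6932)^2 = 3.8313


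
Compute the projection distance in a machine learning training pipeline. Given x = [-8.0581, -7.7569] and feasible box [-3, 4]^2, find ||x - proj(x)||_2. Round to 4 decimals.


Project each component onto [-3, 4].
clip(-8.0581) = -3.0, clip(-7.7569) = -3.0
Projection = [-3.0, -3.0]
Squared diffs: [25.5844, 22.6281]
Distance = sqrt(48.2125) = 6.9435


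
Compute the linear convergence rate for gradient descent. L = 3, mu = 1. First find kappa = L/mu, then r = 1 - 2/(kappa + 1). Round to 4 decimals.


Step 1: Compute the condition number.
kappa = L/mu = 3/1 = 3.0
Step 2: Compute the convergence rate.
r = 1 - 2/(kappa + 1) = 1 - 2*mu/(L + mu) = (L - mu)/(L + mu) = 2/4 = 0.5


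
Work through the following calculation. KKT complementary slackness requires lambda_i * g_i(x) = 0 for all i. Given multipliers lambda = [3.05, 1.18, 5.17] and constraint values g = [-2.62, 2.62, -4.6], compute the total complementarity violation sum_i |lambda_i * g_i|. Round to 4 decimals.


KKT complementary slackness check:
lambda_1 * g_1 = 3.05 * -2.62 = -7.991
lambda_2 * g_2 = 1.18 * 2.62 = 3.0916
lambda_3 * g_3 = 5.17 * -4.6 = -23.782
Total violation = 7.991 + 3.0916 + 23.782 = 34.8646


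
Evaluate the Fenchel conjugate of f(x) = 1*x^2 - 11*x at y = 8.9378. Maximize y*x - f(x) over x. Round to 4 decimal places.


f*(y) = sup_x {y*x - a*x^2 - b*x} = sup_x {(y-b)*x - a*x^2}
FOC: (y - b) - 2a*x = 0 => x* = (y - b)/(2a)
x* = (8.9378 + 11)/(2*1) = 9.9689
f*(8.9378) = (y-b)^2/(4a) = (8.9378 + 11)^2/(4*1)
= 397.5159/4 = 99.379


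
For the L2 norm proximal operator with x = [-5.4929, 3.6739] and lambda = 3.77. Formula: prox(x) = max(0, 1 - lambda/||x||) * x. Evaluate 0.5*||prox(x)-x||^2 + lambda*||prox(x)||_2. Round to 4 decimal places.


Step 1: Compute ||x||.
||x|| = 6.6083
Step 2: Compute scaling factor.
scale = max(0, 1 - 3.77/6.6083) = 0.4295
Step 3: prox(x) = [-2.3592, 1.578]
||prox(x)|| = 2.8383
Step 4: Proximal objective.
0.5*||prox-x||^2 = 7.1065
lambda*||prox|| = 10.7004
Total = 17.8068


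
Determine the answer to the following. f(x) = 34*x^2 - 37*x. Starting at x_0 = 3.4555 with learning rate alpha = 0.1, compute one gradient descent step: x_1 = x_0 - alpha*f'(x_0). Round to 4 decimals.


We compute the gradient at x_0 and apply the update.
f'(x) = 68*x - 37
f'(3.4555) = 68*3.4555 - 37 = 197.974
x_1 = 3.4555 - 0.1*197.974 = -16.3419


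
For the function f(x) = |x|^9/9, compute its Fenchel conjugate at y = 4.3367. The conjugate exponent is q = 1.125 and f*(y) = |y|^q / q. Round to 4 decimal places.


The conjugate exponent q satisfies 1/p + 1/q = 1.
p = 9, so q = 9/(9 - 1) = 1.125
|y|^q = 4.3367^1.125 = 5.2096
f*(4.3367) = 5.2096 / 1.125 = 4.6308


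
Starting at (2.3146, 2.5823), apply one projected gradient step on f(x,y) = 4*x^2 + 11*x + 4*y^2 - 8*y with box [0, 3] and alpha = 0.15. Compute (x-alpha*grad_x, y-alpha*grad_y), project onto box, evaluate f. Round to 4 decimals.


Step 1: Compute gradient at (2.3146, 2.5823).
grad_x = 2*4*2.3146 + 11 = 29.5168
grad_y = 2*4*2.5823 - 8 = 12.6584
Step 2: Gradient step.
x_raw = 2.3146 - 0.15*29.5168 = -2.1129
y_raw = 2.5823 - 0.15*12.6584 = 0.6835
Step 3: Project onto [0, 3].
x_proj = clip(-2.1129) = 0.0
y_proj = clip(0.6835) = 0.6835
Step 4: Evaluate f.
f(0.0, 0.6835) = -3.5994


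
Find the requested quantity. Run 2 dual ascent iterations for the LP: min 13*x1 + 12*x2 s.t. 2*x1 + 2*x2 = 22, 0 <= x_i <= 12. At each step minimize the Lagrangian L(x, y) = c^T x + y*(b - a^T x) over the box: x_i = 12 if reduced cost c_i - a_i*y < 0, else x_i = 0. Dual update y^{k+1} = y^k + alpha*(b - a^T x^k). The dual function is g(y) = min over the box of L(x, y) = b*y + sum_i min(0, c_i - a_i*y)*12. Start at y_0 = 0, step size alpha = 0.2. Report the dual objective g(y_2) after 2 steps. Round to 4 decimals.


Dual ascent for LP: min 13*x1 + 12*x2, 2*x1 + 2*x2 = 22, 0 <= x_i <= 12
Step 1: y^k = 0.0, reduced costs: (13.0, 12.0)
  x^k = (0.0, 0.0), subgradient = b - a^T x = 22.0
  y^{k+1} = 0.0 + 0.2*22.0 = 4.4
Step 2: y^k = 4.4, reduced costs: (4.2, 3.2)
  x^k = (0.0, 0.0), subgradient = b - a^T x = 22.0
  y^{k+1} = 4.4 + 0.2*22.0 = 8.8
Dual objective at y_2 = 8.8: reduced costs (-4.6, -5.6), box minimizer x = (12.0, 12.0)
g(y_2) = b*y + (c1 - a1*y)*x1 + (c2 - a2*y)*x2 = 22*8.8 + (-4.6)*12.0 + (-5.6)*12.0 = 193.6 - 55.2 - 67.2 = 71.2


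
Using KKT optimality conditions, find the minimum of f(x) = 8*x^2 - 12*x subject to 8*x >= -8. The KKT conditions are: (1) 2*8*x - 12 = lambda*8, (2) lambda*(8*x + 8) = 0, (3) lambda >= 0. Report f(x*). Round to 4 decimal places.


Step 1: Try lambda = 0 (constraint inactive).
Stationarity: 2*8*x - 12 = 0
x* = 12/(2*8) = 0.75
Check constraint: 8*0.75 = 6.0 >= -8 -- satisfied.
Step 2: Compute optimal value.
f(x*) = 8*0.75^2 - 12*0.75 = -4.5


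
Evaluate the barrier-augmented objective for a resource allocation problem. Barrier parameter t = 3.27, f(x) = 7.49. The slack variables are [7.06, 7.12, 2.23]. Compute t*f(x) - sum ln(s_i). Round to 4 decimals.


Step 1: Compute log-barrier.
ln values: [1.9544, 1.9629, 0.802]
phi = -(1.9544 + 1.9629 + 0.802) = -4.7194
Step 2: Compute augmented objective.
t*f(x) = 3.27*7.49 = 24.4923
Total = 24.4923 - 4.7194 = 19.7729


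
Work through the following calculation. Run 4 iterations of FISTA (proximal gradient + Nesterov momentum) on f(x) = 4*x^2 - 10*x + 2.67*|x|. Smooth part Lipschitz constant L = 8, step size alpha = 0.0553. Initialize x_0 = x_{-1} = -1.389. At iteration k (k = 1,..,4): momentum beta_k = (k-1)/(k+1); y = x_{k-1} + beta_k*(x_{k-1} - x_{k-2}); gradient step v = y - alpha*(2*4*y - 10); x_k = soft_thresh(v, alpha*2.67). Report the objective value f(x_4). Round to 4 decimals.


FISTA on f(x) = 4*x^2 - 10*x + 2.67*|x|
L = 8, alpha = 0.0553
Iteration 1: beta = 0.0, y = -1.389 + 0.0*(-1.389 + 1.389) = -1.389
  grad(y) = -21.112, v = y - alpha*grad = -0.2215
  prox(v) = soft_thresh(-0.2215, 0.1477) = -0.0739
Iteration 2: beta = 0.3333, y = -0.0739 + 0.3333*(-0.0739 + 1.389) = 0.3645
  grad(y) = -7.0838, v = y - alpha*grad = 0.7563
  prox(v) = soft_thresh(0.7563, 0.1477) = 0.6086
Iteration 3: beta = 0.5, y = 0.6086 + 0.5*(0.6086 + 0.0739) = 0.9498
  grad(y) = -2.4013, v = y - alpha*grad = 1.0826
  prox(v) = soft_thresh(1.0826, 0.1477) = 0.935
Iteration 4: beta = 0.6, y = 0.935 + 0.6*(0.935 - 0.6086) = 1.1308
  grad(y) = -0.9536, v = y - alpha*grad = 1.1835
  prox(v) = soft_thresh(1.1835, 0.1477) = 1.0359
f(x_4) = 4*1.0359^2 - 10*1.0359 + 2.67*|1.0359| = -3.3008


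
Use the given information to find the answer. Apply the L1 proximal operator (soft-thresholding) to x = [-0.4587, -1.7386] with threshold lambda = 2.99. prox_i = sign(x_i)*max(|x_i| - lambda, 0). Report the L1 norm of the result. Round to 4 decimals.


Soft-thresholding with lambda = 2.99:
prox(-0.4587) = sign(-0.4587)*max(|-0.4587| - 2.99, 0) = 0.0
prox(-1.7386) = sign(-1.7386)*max(|-1.7386| - 2.99, 0) = 0.0
prox(x) = [0.0, 0.0]
||prox(x)||_1 = 0.0 + 0.0 = 0.0


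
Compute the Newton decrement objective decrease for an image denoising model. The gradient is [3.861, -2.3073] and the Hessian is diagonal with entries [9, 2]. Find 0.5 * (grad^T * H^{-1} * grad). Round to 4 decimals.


Step 1: H is diagonal, so H^(-1) * g = [0.429, -1.1537].
Step 2: g^T H^(-1) g = sum_i g_i^2 / H_ii
  = (3.861)^2/9 + (-2.3073)^2/2
  = 1.6564 + 2.6618 = 4.3182
Step 3: Objective decrease = 0.5 * g^T H^(-1) g = 2.1591


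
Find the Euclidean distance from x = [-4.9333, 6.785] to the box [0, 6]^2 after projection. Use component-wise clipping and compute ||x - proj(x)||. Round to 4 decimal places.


Project each component onto [0, 6].
clip(-4.9333) = 0.0, clip(6.785) = 6.0
Projection = [0.0, 6.0]
Squared diffs: [24.3374, 0.6162]
Distance = sqrt(24.9536) = 4.9954


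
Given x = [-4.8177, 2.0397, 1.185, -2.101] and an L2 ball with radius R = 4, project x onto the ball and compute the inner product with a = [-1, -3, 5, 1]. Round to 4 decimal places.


Step 1: Compute ||x|| (intermediates to 6 decimals).
||x|| = sqrt((-4.8177)^2 + 2.0397^2 + 1.185^2 + (-2.101)^2) = 5.760993
Step 2: Project.
Since ||x|| > R, scale = R/||x|| = 4/5.760993 = 0.694325, proj(x) = scale * x
proj(x) = [-3.34505, 1.416215, 0.822775, -1.458777]
Step 3: Dot product.
a^T * proj(x) = -1*(-3.34505) - 3*1.416215 + 5*0.822775 + 1*(-1.458777) = 1.7515


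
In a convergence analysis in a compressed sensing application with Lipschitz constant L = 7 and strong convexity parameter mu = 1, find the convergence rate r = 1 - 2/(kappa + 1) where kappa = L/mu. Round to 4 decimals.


Step 1: Compute the condition number.
kappa = L/mu = 7/1 = 7.0
Step 2: Compute the convergence rate.
r = 1 - 2/(kappa + 1) = 1 - 2*mu/(L + mu) = (L - mu)/(L + mu) = 6/8 = 0.75


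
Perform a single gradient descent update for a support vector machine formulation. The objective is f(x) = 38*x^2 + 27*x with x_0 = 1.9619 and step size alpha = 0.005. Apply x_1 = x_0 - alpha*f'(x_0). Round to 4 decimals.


We compute the gradient at x_0 and apply the update.
f'(x) = 76*x + 27
f'(1.9619) = 76*1.9619 + 27 = 176.1044
x_1 = 1.9619 - 0.005*176.1044 = 1.0814


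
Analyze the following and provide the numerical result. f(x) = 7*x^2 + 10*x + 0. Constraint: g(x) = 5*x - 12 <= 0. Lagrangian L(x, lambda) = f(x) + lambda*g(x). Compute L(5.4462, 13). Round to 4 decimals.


Step 1: Evaluate f(x).
f(5.4462) = 7*5.4462^2 + 10*5.4462 + 0 = 262.0897
Step 2: Evaluate g(x).
g(5.4462) = 5*5.4462 - 12 = 15.231
Step 3: Compute Lagrangian.
L = 262.0897 + 13*15.231 = 460.0927


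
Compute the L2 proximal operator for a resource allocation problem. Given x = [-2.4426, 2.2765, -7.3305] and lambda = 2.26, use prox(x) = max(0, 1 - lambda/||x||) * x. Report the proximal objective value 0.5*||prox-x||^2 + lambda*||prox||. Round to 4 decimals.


Step 1: Compute ||x||.
||x|| = 8.0551
Step 2: Compute scaling factor.
scale = max(0, 1 - 2.26/8.0551) = 0.7194
Step 3: prox(x) = [-1.7573, 1.6378, -5.2738]
||prox(x)|| = 5.7951
Step 4: Proximal objective.
0.5*||prox-x||^2 = 2.5538
lambda*||prox|| = 13.0969
Total = 15.6508


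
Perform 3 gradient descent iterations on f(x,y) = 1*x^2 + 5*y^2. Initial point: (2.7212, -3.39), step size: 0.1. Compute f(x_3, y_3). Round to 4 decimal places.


Gradient descent on f(x,y) = 1*x^2 + 5*y^2.
Starting point: (2.7212, -3.39), alpha = 0.1
Step 1: grad_x = 2*1*2.7212 = 5.4424, grad_y = 2*5*-3.39 = -33.9
  x_1 = 2.7212 - 0.1*5.4424 = 2.177
  y_1 = -3.39 - 0.1*-33.9 = 0.0
Step 2: grad_x = 2*1*2.177 = 4.3539, grad_y = 2*5*0.0 = 0.0
  x_2 = 2.177 - 0.1*4.3539 = 1.7416
  y_2 = 0.0 - 0.1*0.0 = 0.0
Step 3: grad_x = 2*1*1.7416 = 3.4831, grad_y = 2*5*0.0 = 0.0
  x_3 = 1.7416 - 0.1*3.4831 = 1.3933
  y_3 = 0.0 - 0.1*0.0 = 0.0
f(1.3933, 0.0) = 1*1.3933^2 + 5*0.0^2 = 1.9412


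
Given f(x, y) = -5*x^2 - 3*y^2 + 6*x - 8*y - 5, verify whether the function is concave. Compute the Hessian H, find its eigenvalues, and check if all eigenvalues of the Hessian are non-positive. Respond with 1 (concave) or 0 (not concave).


The Hessian of f(x,y) = -5*x^2 - 3*y^2 + 6*x - 8*y - 5 is:
H = [[-10, 0], [0, -6]]
Trace = -10 - 6 = -16
Determinant = -10*-6 - (0)^2 = 60
Discriminant = (-16)^2 - 4*60 = 16.0
Eigenvalues: lambda_1 = -10.0, lambda_2 = -6.0
The function is concave.

1


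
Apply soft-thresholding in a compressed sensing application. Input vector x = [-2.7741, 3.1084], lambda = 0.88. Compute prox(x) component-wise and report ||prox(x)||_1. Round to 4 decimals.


Soft-thresholding with lambda = 0.88:
prox(-2.7741) = sign(-2.7741)*max(|-2.7741| - 0.88, 0) = -1.8941
prox(3.1084) = sign(3.1084)*max(|3.1084| - 0.88, 0) = 2.2284
prox(x) = [-1.8941, 2.2284]
||prox(x)||_1 = 1.8941 + 2.2284 = 4.1225


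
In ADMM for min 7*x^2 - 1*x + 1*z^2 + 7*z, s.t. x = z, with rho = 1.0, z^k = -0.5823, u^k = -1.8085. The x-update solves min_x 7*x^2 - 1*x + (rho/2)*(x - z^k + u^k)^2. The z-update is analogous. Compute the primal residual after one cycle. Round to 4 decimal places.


ADMM iteration with rho = 1.0, z^k = -0.5823, u^k = -1.8085
Step 1: x-update.
Minimize 7*x^2 - 1*x + (1.0/2)*(x + 0.5823 - 1.8085)^2
FOC: (2*7 + 1.0)*x = 1 + 1.0*(-0.5823 + 1.8085)
x^{k+1} = 0.1484
Step 2: z-update.
Minimize 1*z^2 + 7*z + (1.0/2)*(0.1484 - z - 1.8085)^2
FOC: (2*1 + 1.0)*z = -7 + 1.0*(0.1484 - 1.8085)
z^{k+1} = -2.8867
Step 3: u-update.
u^{k+1} = -1.8085 + 0.1484 + 2.8867 = 1.2266
Step 4: Primal residual = |0.1484 + 2.8867| = 3.0351


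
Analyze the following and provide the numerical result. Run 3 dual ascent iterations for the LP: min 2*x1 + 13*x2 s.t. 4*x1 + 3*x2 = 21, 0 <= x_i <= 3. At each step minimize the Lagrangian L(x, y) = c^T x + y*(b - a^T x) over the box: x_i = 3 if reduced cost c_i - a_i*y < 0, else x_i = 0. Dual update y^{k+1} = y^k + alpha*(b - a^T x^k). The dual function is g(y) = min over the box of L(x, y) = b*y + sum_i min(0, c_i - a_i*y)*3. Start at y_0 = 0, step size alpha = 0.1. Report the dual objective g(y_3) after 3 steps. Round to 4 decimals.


Dual ascent for LP: min 2*x1 + 13*x2, 4*x1 + 3*x2 = 21, 0 <= x_i <= 3
Step 1: y^k = 0.0, reduced costs: (2.0, 13.0)
  x^k = (0.0, 0.0), subgradient = b - a^T x = 21.0
  y^{k+1} = 0.0 + 0.1*21.0 = 2.1
Step 2: y^k = 2.1, reduced costs: (-6.4, 6.7)
  x^k = (3.0, 0.0), subgradient = b - a^T x = 9.0
  y^{k+1} = 2.1 + 0.1*9.0 = 3.0
Step 3: y^k = 3.0, reduced costs: (-10.0, 4.0)
  x^k = (3.0, 0.0), subgradient = b - a^T x = 9.0
  y^{k+1} = 3.0 + 0.1*9.0 = 3.9
Dual objective at y_3 = 3.9: reduced costs (-13.6, 1.3), box minimizer x = (3.0, 0.0)
g(y_3) = b*y + (c1 - a1*y)*x1 + (c2 - a2*y)*x2 = 21*3.9 + (-13.6)*3.0 + 1.3*0.0 = 81.9 - 40.8 + 0.0 = 41.1


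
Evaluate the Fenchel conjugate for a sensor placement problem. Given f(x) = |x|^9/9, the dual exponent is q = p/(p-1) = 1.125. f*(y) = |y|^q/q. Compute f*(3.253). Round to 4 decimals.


The conjugate exponent q satisfies 1/p + 1/q = 1.
p = 9, so q = 9/(9 - 1) = 1.125
|y|^q = 3.253^1.125 = 3.7698
f*(3.253) = 3.7698 / 1.125 = 3.3509


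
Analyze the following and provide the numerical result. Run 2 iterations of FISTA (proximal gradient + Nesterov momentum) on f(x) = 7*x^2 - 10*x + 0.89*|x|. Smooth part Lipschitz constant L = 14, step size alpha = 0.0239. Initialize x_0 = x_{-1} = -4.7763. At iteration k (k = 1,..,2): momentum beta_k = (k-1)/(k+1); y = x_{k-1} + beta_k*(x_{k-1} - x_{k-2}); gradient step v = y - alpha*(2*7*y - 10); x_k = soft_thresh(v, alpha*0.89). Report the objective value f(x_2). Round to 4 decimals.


FISTA on f(x) = 7*x^2 - 10*x + 0.89*|x|
L = 14, alpha = 0.0239
Iteration 1: beta = 0.0, y = -4.7763 + 0.0*(-4.7763 + 4.7763) = -4.7763
  grad(y) = -76.8682, v = y - alpha*grad = -2.9392
  prox(v) = soft_thresh(-2.9392, 0.0213) = -2.9179
Iteration 2: beta = 0.3333, y = -2.9179 + 0.3333*(-2.9179 + 4.7763) = -2.2984
  grad(y) = -42.1777, v = y - alpha*grad = -1.2904
  prox(v) = soft_thresh(-1.2904, 0.0213) = -1.2691
f(x_2) = 7*(-1.2691)^2 - 10*(-1.2691) + 0.89*|-1.2691| = 25.0945


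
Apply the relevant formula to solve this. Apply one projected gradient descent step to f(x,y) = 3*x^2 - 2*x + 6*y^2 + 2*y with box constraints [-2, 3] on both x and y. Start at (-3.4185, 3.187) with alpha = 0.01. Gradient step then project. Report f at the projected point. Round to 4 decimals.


Step 1: Compute gradient at (-3.4185, 3.187).
grad_x = 2*3*-3.4185 - 2 = -22.511
grad_y = 2*6*3.187 + 2 = 40.244
Step 2: Gradient step.
x_raw = -3.4185 - 0.01*-22.511 = -3.1934
y_raw = 3.187 - 0.01*40.244 = 2.7846
Step 3: Project onto [-2, 3].
x_proj = clip(-3.1934) = -2.0
y_proj = clip(2.7846) = 2.7846
Step 4: Evaluate f.
f(-2.0, 2.7846) = 68.0918


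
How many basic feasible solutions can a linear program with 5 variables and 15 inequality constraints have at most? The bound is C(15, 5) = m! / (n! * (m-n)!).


Each vertex corresponds to some choice of n active constraints out of m, so the number of vertices is at most C(m, n) = m! / (n!(m-n)!).
m = 15, n = 5
Numerator: 15 * 14 * 13 * 12 * 11
Denominator: 5! = 120
C(15, 5) = 3003


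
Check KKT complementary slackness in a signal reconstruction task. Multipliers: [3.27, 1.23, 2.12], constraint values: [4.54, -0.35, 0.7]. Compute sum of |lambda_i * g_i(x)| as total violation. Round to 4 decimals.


KKT complementary slackness check:
lambda_1 * g_1 = 3.27 * 4.54 = 14.8458
lambda_2 * g_2 = 1.23 * -0.35 = -0.4305
lambda_3 * g_3 = 2.12 * 0.7 = 1.484
Total violation = 14.8458 + 0.4305 + 1.484 = 16.7603


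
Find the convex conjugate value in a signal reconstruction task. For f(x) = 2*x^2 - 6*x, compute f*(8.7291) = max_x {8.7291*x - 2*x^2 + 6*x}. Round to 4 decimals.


f*(y) = sup_x {y*x - a*x^2 - b*x} = sup_x {(y-b)*x - a*x^2}
FOC: (y - b) - 2a*x = 0 => x* = (y - b)/(2a)
x* = (8.7291 + 6)/(2*2) = 3.6823
f*(8.7291) = (y-b)^2/(4a) = (8.7291 + 6)^2/(4*2)
= 216.9464/8 = 27.1183


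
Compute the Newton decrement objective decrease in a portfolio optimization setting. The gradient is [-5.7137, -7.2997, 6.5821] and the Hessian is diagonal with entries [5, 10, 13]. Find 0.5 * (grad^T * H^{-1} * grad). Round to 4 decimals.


Step 1: H is diagonal, so H^(-1) * g = [-1.1427, -0.73, 0.5063].
Step 2: g^T H^(-1) g = sum_i g_i^2 / H_ii
  = (-5.7137)^2/5 + (-7.2997)^2/10 + (6.5821)^2/13
  = 6.5293 + 5.3286 + 3.3326 = 15.1905
Step 3: Objective decrease = 0.5 * g^T H^(-1) g = 7.5952


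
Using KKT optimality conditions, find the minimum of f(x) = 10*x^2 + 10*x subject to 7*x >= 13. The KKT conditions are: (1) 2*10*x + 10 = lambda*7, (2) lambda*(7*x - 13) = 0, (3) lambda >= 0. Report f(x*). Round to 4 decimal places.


Step 1: Try lambda = 0 (constraint inactive).
x_unc = -10/(2*10) = -0.5
Check: 7*-0.5 = -3.5 < 13 -- violated!
Step 2: Constraint must be active: 7*x = 13
x* = 13/7 = 1.8571 (rounded; the exact value 13/7 is used below)
lambda = (2*10*(13/7) + 10)/7 = 6.7347
Step 3: Compute optimal value.
f(x*) = 10*(13/7)^2 + 10*(13/7) = 53.0612


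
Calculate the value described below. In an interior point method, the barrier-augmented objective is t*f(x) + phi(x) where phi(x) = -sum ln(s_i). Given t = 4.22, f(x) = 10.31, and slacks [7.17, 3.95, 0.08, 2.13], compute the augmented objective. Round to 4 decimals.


Step 1: Compute log-barrier.
ln values: [1.9699, 1.3737, -2.5257, 0.7561]
phi = -(1.9699 + 1.3737 - 2.5257 + 0.7561) = -1.574
Step 2: Compute augmented objective.
t*f(x) = 4.22*10.31 = 43.5082
Total = 43.5082 - 1.574 = 41.9342


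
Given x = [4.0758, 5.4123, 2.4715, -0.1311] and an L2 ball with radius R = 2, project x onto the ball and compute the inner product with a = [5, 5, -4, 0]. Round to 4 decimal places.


Step 1: Compute ||x|| (intermediates to 6 decimals).
||x|| = sqrt(4.0758^2 + 5.4123^2 + 2.4715^2 + (-0.1311)^2) = 7.213226
Step 2: Project.
Since ||x|| > R, scale = R/||x|| = 2/7.213226 = 0.277268, proj(x) = scale * x
proj(x) = [1.130089, 1.500658, 0.685268, -0.03635]
Step 3: Dot product.
a^T * proj(x) = 5*1.130089 + 5*1.500658 - 4*0.685268 + 0*(-0.03635) = 10.4127


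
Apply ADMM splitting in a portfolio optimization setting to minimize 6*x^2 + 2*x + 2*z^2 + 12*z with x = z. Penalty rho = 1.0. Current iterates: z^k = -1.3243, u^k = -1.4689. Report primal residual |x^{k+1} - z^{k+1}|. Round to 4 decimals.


ADMM iteration with rho = 1.0, z^k = -1.3243, u^k = -1.4689
Step 1: x-update.
Minimize 6*x^2 + 2*x + (1.0/2)*(x + 1.3243 - 1.4689)^2
FOC: (2*6 + 1.0)*x = -2 + 1.0*(-1.3243 + 1.4689)
x^{k+1} = -0.1427
Step 2: z-update.
Minimize 2*z^2 + 12*z + (1.0/2)*(-0.1427 - z - 1.4689)^2
FOC: (2*2 + 1.0)*z = -12 + 1.0*(-0.1427 - 1.4689)
z^{k+1} = -2.7223
Step 3: u-update.
u^{k+1} = -1.4689 - 0.1427 + 2.7223 = 1.1107
Step 4: Primal residual = |-0.1427 + 2.7223| = 2.5796


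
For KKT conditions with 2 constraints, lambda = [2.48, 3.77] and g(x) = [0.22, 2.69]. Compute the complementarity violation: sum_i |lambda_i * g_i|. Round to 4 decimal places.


KKT complementary slackness check:
lambda_1 * g_1 = 2.48 * 0.22 = 0.5456
lambda_2 * g_2 = 3.77 * 2.69 = 10.1413
Total violation = 0.5456 + 10.1413 = 10.6869


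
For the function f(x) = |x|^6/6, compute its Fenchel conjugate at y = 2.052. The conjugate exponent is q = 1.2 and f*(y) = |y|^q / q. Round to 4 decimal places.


The conjugate exponent q satisfies 1/p + 1/q = 1.
p = 6, so q = 6/(6 - 1) = 1.2
|y|^q = 2.052^1.2 = 2.3693
f*(2.052) = 2.3693 / 1.2 = 1.9744


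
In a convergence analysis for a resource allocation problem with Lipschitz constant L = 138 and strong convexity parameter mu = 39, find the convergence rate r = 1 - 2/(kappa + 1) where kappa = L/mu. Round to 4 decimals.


Step 1: Compute the condition number.
kappa = L/mu = 138/39 = 3.5385
Step 2: Compute the convergence rate.
r = 1 - 2/(kappa + 1) = 1 - 2*mu/(L + mu) = (L - mu)/(L + mu) = 99/177 = 0.5593


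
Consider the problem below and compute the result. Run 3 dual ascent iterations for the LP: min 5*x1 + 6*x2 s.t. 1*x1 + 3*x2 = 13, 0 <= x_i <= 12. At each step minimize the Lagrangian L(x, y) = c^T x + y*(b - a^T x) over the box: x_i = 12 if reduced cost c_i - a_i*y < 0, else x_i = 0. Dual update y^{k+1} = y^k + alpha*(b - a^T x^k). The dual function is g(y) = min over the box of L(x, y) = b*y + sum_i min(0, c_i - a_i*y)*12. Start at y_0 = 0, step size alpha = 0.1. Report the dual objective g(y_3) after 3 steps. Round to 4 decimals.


Dual ascent for LP: min 5*x1 + 6*x2, 1*x1 + 3*x2 = 13, 0 <= x_i <= 12
Step 1: y^k = 0.0, reduced costs: (5.0, 6.0)
  x^k = (0.0, 0.0), subgradient = b - a^T x = 13.0
  y^{k+1} = 0.0 + 0.1*13.0 = 1.3
Step 2: y^k = 1.3, reduced costs: (3.7, 2.1)
  x^k = (0.0, 0.0), subgradient = b - a^T x = 13.0
  y^{k+1} = 1.3 + 0.1*13.0 = 2.6
Step 3: y^k = 2.6, reduced costs: (2.4, -1.8)
  x^k = (0.0, 12.0), subgradient = b - a^T x = -23.0
  y^{k+1} = 2.6 + 0.1*-23.0 = 0.3
Dual objective at y_3 = 0.3: reduced costs (4.7, 5.1), box minimizer x = (0.0, 0.0)
g(y_3) = b*y + (c1 - a1*y)*x1 + (c2 - a2*y)*x2 = 13*0.3 + 4.7*0.0 + 5.1*0.0 = 3.9 + 0.0 + 0.0 = 3.9


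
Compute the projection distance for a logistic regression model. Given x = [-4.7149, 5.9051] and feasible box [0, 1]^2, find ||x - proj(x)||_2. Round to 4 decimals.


Project each component onto [0, 1].
clip(-4.7149) = 0.0, clip(5.9051) = 1.0
Projection = [0.0, 1.0]
Squared diffs: [22.2303, 24.06]
Distance = sqrt(46.2903) = 6.8037


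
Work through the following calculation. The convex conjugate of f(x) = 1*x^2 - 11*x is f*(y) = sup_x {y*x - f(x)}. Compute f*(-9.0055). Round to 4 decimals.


f*(y) = sup_x {y*x - a*x^2 - b*x} = sup_x {(y-b)*x - a*x^2}
FOC: (y - b) - 2a*x = 0 => x* = (y - b)/(2a)
x* = (-9.0055 + 11)/(2*1) = 0.9973
f*(-9.0055) = (y-b)^2/(4a) = (-9.0055 + 11)^2/(4*1)
= 3.978/4 = 0.9945


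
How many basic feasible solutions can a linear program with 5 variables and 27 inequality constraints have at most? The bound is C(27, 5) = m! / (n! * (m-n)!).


Each vertex corresponds to some choice of n active constraints out of m, so the number of vertices is at most C(m, n) = m! / (n!(m-n)!).
m = 27, n = 5
Numerator: 27 * 26 * 25 * 24 * 23
Denominator: 5! = 120
C(27, 5) = 80730


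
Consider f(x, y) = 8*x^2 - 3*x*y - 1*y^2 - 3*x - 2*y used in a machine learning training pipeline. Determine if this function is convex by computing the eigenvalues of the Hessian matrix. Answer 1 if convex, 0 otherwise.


The Hessian of f(x,y) = 8*x^2 - 3*x*y - 1*y^2 - 3*x - 2*y is:
H = [[16, -3], [-3, -2]]
Trace = 16 - 2 = 14
Determinant = 16*-2 - (-3)^2 = -41
Discriminant = (14)^2 - 4*-41 = 360.0
Eigenvalues: lambda_1 = -2.4868, lambda_2 = 16.4868
The function is not convex.

0


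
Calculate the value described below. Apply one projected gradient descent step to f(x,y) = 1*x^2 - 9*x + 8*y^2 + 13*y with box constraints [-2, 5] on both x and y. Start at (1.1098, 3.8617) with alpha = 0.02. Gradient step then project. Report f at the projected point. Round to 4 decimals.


Step 1: Compute gradient at (1.1098, 3.8617).
grad_x = 2*1*1.1098 - 9 = -6.7804
grad_y = 2*8*3.8617 + 13 = 74.7872
Step 2: Gradient step.
x_raw = 1.1098 - 0.02*-6.7804 = 1.2454
y_raw = 3.8617 - 0.02*74.7872 = 2.366
Step 3: Project onto [-2, 5].
x_proj = clip(1.2454) = 1.2454
y_proj = clip(2.366) = 2.366
Step 4: Evaluate f.
f(1.2454, 2.366) = 65.8818


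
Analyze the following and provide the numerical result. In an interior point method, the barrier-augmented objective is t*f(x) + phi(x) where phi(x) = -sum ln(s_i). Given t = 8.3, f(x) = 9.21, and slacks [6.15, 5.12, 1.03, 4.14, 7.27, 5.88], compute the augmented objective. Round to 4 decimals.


Step 1: Compute log-barrier.
ln values: [1.8165, 1.6332, 0.0296, 1.4207, 1.9838, 1.7716]
phi = -(1.8165 + 1.6332 + 0.0296 + 1.4207 + 1.9838 + 1.7716) = -8.6552
Step 2: Compute augmented objective.
t*f(x) = 8.3*9.21 = 76.443
Total = 76.443 - 8.6552 = 67.7878


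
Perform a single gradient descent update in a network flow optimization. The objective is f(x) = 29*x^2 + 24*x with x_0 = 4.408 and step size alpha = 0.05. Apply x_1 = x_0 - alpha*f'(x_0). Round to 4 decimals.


We compute the gradient at x_0 and apply the update.
f'(x) = 58*x + 24
f'(4.408) = 58*4.408 + 24 = 279.664
x_1 = 4.408 - 0.05*279.664 = -9.5752


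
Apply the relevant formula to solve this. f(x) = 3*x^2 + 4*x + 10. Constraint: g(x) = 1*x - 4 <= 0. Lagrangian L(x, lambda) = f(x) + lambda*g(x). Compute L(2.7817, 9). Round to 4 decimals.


Step 1: Evaluate f(x).
f(2.7817) = 3*2.7817^2 + 4*2.7817 + 10 = 44.3404
Step 2: Evaluate g(x).
g(2.7817) = 1*2.7817 - 4 = -1.2183
Step 3: Compute Lagrangian.
L = 44.3404 + 9*-1.2183 = 33.3757


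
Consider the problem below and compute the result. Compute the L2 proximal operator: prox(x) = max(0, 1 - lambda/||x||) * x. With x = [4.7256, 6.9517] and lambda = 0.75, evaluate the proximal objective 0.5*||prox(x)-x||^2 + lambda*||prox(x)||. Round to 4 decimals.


Step 1: Compute ||x||.
||x|| = 8.4058
Step 2: Compute scaling factor.
scale = max(0, 1 - 0.75/8.4058) = 0.9108
Step 3: prox(x) = [4.304, 6.3314]
||prox(x)|| = 7.6558
Step 4: Proximal objective.
0.5*||prox-x||^2 = 0.2813
lambda*||prox|| = 5.7419
Total = 6.0231


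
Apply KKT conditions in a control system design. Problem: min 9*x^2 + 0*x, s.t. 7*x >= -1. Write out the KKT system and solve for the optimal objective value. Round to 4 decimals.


Step 1: Try lambda = 0 (constraint inactive).
Stationarity: 2*9*x + 0 = 0
x* = 0/(2*9) = 0.0
Check constraint: 7*0.0 = 0.0 >= -1 -- satisfied.
Step 2: Compute optimal value.
f(x*) = 9*0.0^2 + 0*0.0 = 0.0


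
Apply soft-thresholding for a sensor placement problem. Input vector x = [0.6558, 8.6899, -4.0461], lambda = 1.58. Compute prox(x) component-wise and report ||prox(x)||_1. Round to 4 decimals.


Soft-thresholding with lambda = 1.58:
prox(0.6558) = sign(0.6558)*max(|0.6558| - 1.58, 0) = 0.0
prox(8.6899) = sign(8.6899)*max(|8.6899| - 1.58, 0) = 7.1099
prox(-4.0461) = sign(-4.0461)*max(|-4.0461| - 1.58, 0) = -2.4661
prox(x) = [0.0, 7.1099, -2.4661]
||prox(x)||_1 = 0.0 + 7.1099 + 2.4661 = 9.576


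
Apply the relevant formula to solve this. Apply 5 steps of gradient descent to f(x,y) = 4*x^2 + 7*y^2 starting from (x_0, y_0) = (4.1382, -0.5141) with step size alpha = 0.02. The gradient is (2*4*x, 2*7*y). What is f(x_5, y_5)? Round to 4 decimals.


Gradient descent on f(x,y) = 4*x^2 + 7*y^2.
Starting point: (4.1382, -0.5141), alpha = 0.02
Step 1: grad_x = 2*4*4.1382 = 33.1056, grad_y = 2*7*-0.5141 = -7.1974
  x_1 = 4.1382 - 0.02*33.1056 = 3.4761
  y_1 = -0.5141 - 0.02*-7.1974 = -0.3702
Step 2: grad_x = 2*4*3.4761 = 27.8087, grad_y = 2*7*-0.3702 = -5.1821
  x_2 = 3.4761 - 0.02*27.8087 = 2.9199
  y_2 = -0.3702 - 0.02*-5.1821 = -0.2665
Step 3: grad_x = 2*4*2.9199 = 23.3593, grad_y = 2*7*-0.2665 = -3.7311
  x_3 = 2.9199 - 0.02*23.3593 = 2.4527
  y_3 = -0.2665 - 0.02*-3.7311 = -0.1919
Step 4: grad_x = 2*4*2.4527 = 19.6218, grad_y = 2*7*-0.1919 = -2.6864
  x_4 = 2.4527 - 0.02*19.6218 = 2.0603
  y_4 = -0.1919 - 0.02*-2.6864 = -0.1382
Step 5: grad_x = 2*4*2.0603 = 16.4823, grad_y = 2*7*-0.1382 = -1.9342
  x_5 = 2.0603 - 0.02*16.4823 = 1.7306
  y_5 = -0.1382 - 0.02*-1.9342 = -0.0995
f(1.7306, -0.0995) = 4*1.7306^2 + 7*(-0.0995)^2 = 12.0498


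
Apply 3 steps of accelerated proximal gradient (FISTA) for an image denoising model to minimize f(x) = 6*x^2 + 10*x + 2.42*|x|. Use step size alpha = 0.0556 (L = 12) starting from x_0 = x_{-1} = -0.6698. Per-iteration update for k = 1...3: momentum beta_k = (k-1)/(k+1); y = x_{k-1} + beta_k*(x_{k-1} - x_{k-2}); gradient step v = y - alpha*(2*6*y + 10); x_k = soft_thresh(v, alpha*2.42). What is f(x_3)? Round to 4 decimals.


FISTA on f(x) = 6*x^2 + 10*x + 2.42*|x|
L = 12, alpha = 0.0556
Iteration 1: beta = 0.0, y = -0.6698 + 0.0*(-0.6698 + 0.6698) = -0.6698
  grad(y) = 1.9624, v = y - alpha*grad = -0.7789
  prox(v) = soft_thresh(-0.7789, 0.1346) = -0.6444
Iteration 2: beta = 0.3333, y = -0.6444 + 0.3333*(-0.6444 + 0.6698) = -0.6359
  grad(y) = 2.3695, v = y - alpha*grad = -0.7676
  prox(v) = soft_thresh(-0.7676, 0.1346) = -0.6331
Iteration 3: beta = 0.5, y = -0.6331 + 0.5*(-0.6331 + 0.6444) = -0.6274
  grad(y) = 2.4709, v = y - alpha*grad = -0.7648
  prox(v) = soft_thresh(-0.7648, 0.1346) = -0.6303
f(x_3) = 6*(-0.6303)^2 + 10*(-0.6303) + 2.42*|-0.6303| = -2.394


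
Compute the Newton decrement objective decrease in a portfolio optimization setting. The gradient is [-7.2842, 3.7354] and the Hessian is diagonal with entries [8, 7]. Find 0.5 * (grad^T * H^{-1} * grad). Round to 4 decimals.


Step 1: H is diagonal, so H^(-1) * g = [-0.9105, 0.5336].
Step 2: g^T H^(-1) g = sum_i g_i^2 / H_ii
  = (-7.2842)^2/8 + (3.7354)^2/7
  = 6.6324 + 1.9933 = 8.6258
Step 3: Objective decrease = 0.5 * g^T H^(-1) g = 4.3129


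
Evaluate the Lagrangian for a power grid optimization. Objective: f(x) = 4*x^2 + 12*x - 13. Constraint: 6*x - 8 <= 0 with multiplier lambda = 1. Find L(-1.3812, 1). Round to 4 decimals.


Step 1: Evaluate f(x).
f(-1.3812) = 4*(-1.3812)^2 + 12*(-1.3812) - 13 = -21.9435
Step 2: Evaluate g(x).
g(-1.3812) = 6*-1.3812 - 8 = -16.2872
Step 3: Compute Lagrangian.
L = -21.9435 + 1*-16.2872 = -38.2307


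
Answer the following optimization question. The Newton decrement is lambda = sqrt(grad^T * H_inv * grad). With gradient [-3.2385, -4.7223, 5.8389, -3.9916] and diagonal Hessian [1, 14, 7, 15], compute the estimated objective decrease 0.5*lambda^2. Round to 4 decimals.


Step 1: H is diagonal, so H^(-1) * g = [-3.2385, -0.3373, 0.8341, -0.2661].
Step 2: g^T H^(-1) g = sum_i g_i^2 / H_ii
  = (-3.2385)^2/1 + (-4.7223)^2/14 + (5.8389)^2/7 + (-3.9916)^2/15
  = 10.4879 + 1.5929 + 4.8704 + 1.0622 = 18.0133
Step 3: Objective decrease = 0.5 * g^T H^(-1) g = 9.0067
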